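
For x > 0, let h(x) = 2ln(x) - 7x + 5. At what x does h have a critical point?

h'(x) = 2/x − 7 = 0 gives x = 2/7.
h''(x) = -2/x², which is negative for x > 0, so this is a local maximum.
h(2/7) = 2·ln(2/7) - 2 + 5 ≈ 0.4945.

2/7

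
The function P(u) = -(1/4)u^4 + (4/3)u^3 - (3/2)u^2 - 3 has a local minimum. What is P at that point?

P'(u) = -u^3 + 4u^2 - 3u. Setting P'(u) = 0 gives u ∈ {0, 1, 3}.
Second-derivative test with P''(u) = -3u^2 + 8u - 3: P''(0) = -3 < 0 ⇒ local maximum; P''(1) = 2 > 0 ⇒ local minimum; P''(3) = -6 < 0 ⇒ local maximum.
The local minimum is P(1) = -41/12.

-41/12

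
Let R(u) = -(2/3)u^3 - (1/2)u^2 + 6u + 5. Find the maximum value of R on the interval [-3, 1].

R'(u) = -2u^2 - u + 6, whose only zero in [-3, 1] is u = -2.
Evaluating at the critical points and endpoints: R(-3) = 1/2,  R(-2) = -11/3,  R(1) = 59/6.
Hence the absolute maximum is 59/6 at u = 1.

59/6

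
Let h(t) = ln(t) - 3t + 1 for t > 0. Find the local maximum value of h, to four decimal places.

h'(t) = 1/t − 3 = 0 gives t = 1/3.
h''(t) = -1/t², which is negative for t > 0, so this is a local maximum.
h(1/3) = 1·ln(1/3) - 1 + 1 ≈ -1.0986.

-1.0986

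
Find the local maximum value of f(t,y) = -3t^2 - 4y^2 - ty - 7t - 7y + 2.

388/47

∂f/∂t = -6t - y - 7 = 0 and ∂f/∂y = -t - 8y - 7 = 0, so (t, y) = (-49/47, -35/47).
The Hessian has f_{tt} = -6, f_{yy} = -8, f_{ty} = -1, giving D = 47 > 0 with f_{tt} < 0, so the point is a local maximum.
f(-49/47, -35/47) = 388/47.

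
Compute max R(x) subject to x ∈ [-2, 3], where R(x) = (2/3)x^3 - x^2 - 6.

Differentiating, R'(x) = 2x^2 - 2x; which vanishes at x = 0 and x = 1.
Evaluating at the critical points and endpoints: R(-2) = -46/3, R(0) = -6, R(1) = -19/3, R(3) = 3.
The maximum over the interval is 3, attained at x = 3.

3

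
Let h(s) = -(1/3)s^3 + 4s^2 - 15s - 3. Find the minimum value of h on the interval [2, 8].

-113/3

h'(s) = -s^2 + 8s - 15, which vanishes at s = 3 and s = 5.
Evaluating at the critical points and endpoints: h(2) = -59/3; h(3) = -21; h(5) = -59/3; h(8) = -113/3.
The minimum over the interval is -113/3, attained at s = 8.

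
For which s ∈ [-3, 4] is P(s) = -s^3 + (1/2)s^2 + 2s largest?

-3

P'(s) = -3s^2 + s + 2, which vanishes at s = -2/3 and s = 1.
Evaluating at the critical points and endpoints: P(-3) = 51/2,  P(-2/3) = -22/27,  P(1) = 3/2,  P(4) = -48.
The maximum over the interval is 51/2, attained at s = -3.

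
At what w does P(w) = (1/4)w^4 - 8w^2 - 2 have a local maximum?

0

P'(w) = w^3 - 16w = 0 at w = -4, 0, 4.
Since P''(w) = 3w^2 - 16, we get P''(-4) = 32 > 0 ⇒ local minimum; P''(0) = -16 < 0 ⇒ local maximum; P''(4) = 32 > 0 ⇒ local minimum.
So the local maximum value is P(0) = -2.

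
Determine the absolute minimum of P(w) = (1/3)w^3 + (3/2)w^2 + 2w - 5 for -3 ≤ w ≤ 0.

-13/2

Differentiating, P'(w) = w^2 + 3w + 2; which vanishes at w = -2 and w = -1.
Compare values at every candidate in [-3, 0]: P(-3) = -13/2,  P(-2) = -17/3,  P(-1) = -35/6,  P(0) = -5.
The minimum over the interval is -13/2, attained at w = -3.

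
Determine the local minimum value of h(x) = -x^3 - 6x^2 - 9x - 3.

Critical points: h'(x) = -3x^2 - 12x - 9 vanishes at x = -3, -1.
Second-derivative test with h''(x) = -6x - 12: h''(-3) = 6 > 0 ⇒ local minimum; h''(-1) = -6 < 0 ⇒ local maximum.
So the local minimum value is h(-3) = -3.

-3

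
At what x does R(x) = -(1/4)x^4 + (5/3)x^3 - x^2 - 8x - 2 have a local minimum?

R'(x) = -x^3 + 5x^2 - 2x - 8 = 0 at x = -1, 2, 4.
R''(x) = -3x^2 + 10x - 2. R''(-1) = -15 < 0 ⇒ local maximum; R''(2) = 6 > 0 ⇒ local minimum; R''(4) = -10 < 0 ⇒ local maximum.
Thus R has its local minimum at x = 2, with value -38/3.

2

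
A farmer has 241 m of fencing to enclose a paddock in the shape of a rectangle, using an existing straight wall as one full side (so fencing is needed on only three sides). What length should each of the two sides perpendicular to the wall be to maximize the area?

Let the sides perpendicular to the wall have length x and the parallel side y, so 2x + y = 241 and the area is A = xy = x(241 − 2x).
A'(x) = 241 − 4x = 0 gives x = 241/4, and A''(x) = −4 < 0 confirms a maximum.
Then y = 241 − 2·241/4 = 241/2 and A = 58081/8.

241/4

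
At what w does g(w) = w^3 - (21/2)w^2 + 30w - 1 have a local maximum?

g'(w) = 3w^2 - 21w + 30 = 0 at w = 2, 5.
g''(w) = 6w - 21. g''(2) = -9 < 0 ⇒ local maximum; g''(5) = 9 > 0 ⇒ local minimum.
The local maximum is g(2) = 25.

2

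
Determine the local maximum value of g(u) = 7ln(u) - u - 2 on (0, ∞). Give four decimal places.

4.6214

g'(u) = 7/u − 1 = 0 gives u = 7.
g''(u) = -7/u², which is negative for u > 0, so this is a local maximum.
g(7) = 7·ln(7) - 7 - 2 ≈ 4.6214.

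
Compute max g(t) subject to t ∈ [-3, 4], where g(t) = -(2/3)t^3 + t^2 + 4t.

15

The derivative is -2t^2 + 2t + 4, which vanishes at t = -1 and t = 2.
Candidates: g(-3) = 15,  g(-1) = -7/3,  g(2) = 20/3,  g(4) = -32/3.
Hence the absolute maximum is 15 at t = -3.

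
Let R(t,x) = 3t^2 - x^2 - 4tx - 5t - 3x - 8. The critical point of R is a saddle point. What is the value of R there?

∂R/∂t = 6t - 4x - 5 = 0 and ∂R/∂x = -4t - 2x - 3 = 0, so (t, x) = (-1/14, -19/14).
The Hessian has R_{tt} = 6, R_{xx} = -2, R_{tx} = -4, giving D = -28 < 0, so the point is a saddle point.
R(-1/14, -19/14) = -81/14.

-81/14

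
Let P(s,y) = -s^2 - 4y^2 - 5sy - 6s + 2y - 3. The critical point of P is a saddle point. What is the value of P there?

∂P/∂s = -2s - 5y - 6 = 0 and ∂P/∂y = -5s - 8y + 2 = 0, so (s, y) = (58/9, -34/9).
The Hessian has P_{ss} = -2, P_{yy} = -8, P_{sy} = -5, giving D = -9 < 0, so the point is a saddle point.
P(58/9, -34/9) = -235/9.

-235/9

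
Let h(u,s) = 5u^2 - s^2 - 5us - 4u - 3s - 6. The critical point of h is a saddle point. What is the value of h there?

∂h/∂u = 10u - 5s - 4 = 0 and ∂h/∂s = -5u - 2s - 3 = 0, so (u, s) = (-7/45, -10/9).
The Hessian has h_{uu} = 10, h_{ss} = -2, h_{us} = -5, giving D = -45 < 0, so the point is a saddle point.
h(-7/45, -10/9) = -181/45.

-181/45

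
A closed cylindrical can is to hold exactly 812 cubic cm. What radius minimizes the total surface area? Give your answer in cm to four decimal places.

5.0558

With radius r and height h, πr²h = 812 so h = 812/(πr²), and S(r) = 2πr² + 2πrh = 2πr² + 2·812/r.
S'(r) = 4πr − 2·812/r² = 0 ⇒ r³ = 812/(2π), so r ≈ 5.0558 and h = 2r ≈ 10.1117.
S''(r) = 4π + 4·812/r³ > 0, so this is the minimum; S ≈ 481.8205.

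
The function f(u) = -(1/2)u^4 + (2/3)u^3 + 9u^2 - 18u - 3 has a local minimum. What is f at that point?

f'(u) = -2u^3 + 2u^2 + 18u - 18 = 0 at u = -3, 1, 3.
Second-derivative test with f''(u) = -6u^2 + 4u + 18: f''(-3) = -48 < 0 ⇒ local maximum; f''(1) = 16 > 0 ⇒ local minimum; f''(3) = -24 < 0 ⇒ local maximum.
So the local minimum value is f(1) = -71/6.

-71/6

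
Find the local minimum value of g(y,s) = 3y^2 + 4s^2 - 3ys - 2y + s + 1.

∂g/∂y = 6y - 3s - 2 = 0 and ∂g/∂s = -3y + 8s + 1 = 0, so (y, s) = (1/3, 0).
The Hessian has g_{yy} = 6, g_{ss} = 8, g_{ys} = -3, giving D = 39 > 0 with g_{yy} > 0, so the point is a local minimum.
g(1/3, 0) = 2/3.

2/3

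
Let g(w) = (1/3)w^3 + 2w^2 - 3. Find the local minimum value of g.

-3

g'(w) = w^2 + 4w = 0 at w = -4, 0.
g''(w) = 2w + 4. g''(-4) = -4 < 0 ⇒ local maximum; g''(0) = 4 > 0 ⇒ local minimum.
The local minimum is g(0) = -3.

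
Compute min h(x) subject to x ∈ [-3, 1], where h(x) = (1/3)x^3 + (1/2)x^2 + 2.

-5/2

h'(x) = x^2 + x, which vanishes at x = -1 and x = 0.
Candidates: h(-3) = -5/2, h(-1) = 13/6, h(0) = 2, h(1) = 17/6.
Hence the absolute minimum is -5/2 at x = -3.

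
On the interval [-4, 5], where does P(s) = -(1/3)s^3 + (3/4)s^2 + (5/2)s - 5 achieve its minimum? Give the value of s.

5

The derivative is -s^2 + (3/2)s + 5/2, which vanishes at s = -1 and s = 5/2.
Compare values at every candidate in [-4, 5]: P(-4) = 55/3; P(-1) = -77/12; P(5/2) = 35/48; P(5) = -185/12.
The minimum over the interval is -185/12, attained at s = 5.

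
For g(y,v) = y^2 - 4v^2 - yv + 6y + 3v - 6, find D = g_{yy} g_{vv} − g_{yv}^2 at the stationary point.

∂g/∂y = 2y - v + 6 = 0 and ∂g/∂v = -y - 8v + 3 = 0, so (y, v) = (-45/17, 12/17).
The Hessian has g_{yy} = 2, g_{vv} = -8, g_{yv} = -1, giving D = -17 < 0, so the point is a saddle point.
D = (2)·(-8) − (-1)^2 = -17.

-17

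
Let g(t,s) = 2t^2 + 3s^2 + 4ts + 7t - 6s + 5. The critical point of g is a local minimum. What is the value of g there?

∂g/∂t = 4t + 4s + 7 = 0 and ∂g/∂s = 4t + 6s - 6 = 0, so (t, s) = (-33/4, 13/2).
The Hessian has g_{tt} = 4, g_{ss} = 6, g_{ts} = 4, giving D = 8 > 0 with g_{tt} > 0, so the point is a local minimum.
g(-33/4, 13/2) = -347/8.

-347/8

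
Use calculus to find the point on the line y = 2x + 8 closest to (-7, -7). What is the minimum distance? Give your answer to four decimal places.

0.4472

Minimize D(x)^2 = (x + 7)^2 + (2x + 15)^2.
d/dx[D^2] = 2(x + 7) + 2·2·(2x + 15) = 0 ⇒ x = -37/5.
Then y = -34/5 and the distance is √(1/5) ≈ 0.4472.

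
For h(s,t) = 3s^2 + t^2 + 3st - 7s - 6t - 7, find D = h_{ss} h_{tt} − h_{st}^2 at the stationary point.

3

∂h/∂s = 6s + 3t - 7 = 0 and ∂h/∂t = 3s + 2t - 6 = 0, so (s, t) = (-4/3, 5).
The Hessian has h_{ss} = 6, h_{tt} = 2, h_{st} = 3, giving D = 3 > 0 with h_{ss} > 0, so the point is a local minimum.
D = (6)·(2) − (3)^2 = 3.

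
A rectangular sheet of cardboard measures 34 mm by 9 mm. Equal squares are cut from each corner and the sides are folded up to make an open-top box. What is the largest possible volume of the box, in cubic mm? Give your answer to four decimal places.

With cut size x, the volume is V(x) = x(34 − 2x)(9 − 2x) for 0 < x < 4.5.
V'(x) = 12x^2 − 172x + 306. Setting V'(x) = 0 gives x ≈ 2.0813 (the root in (0, 4.5)).
V''(x) = 24x − 172 is negative there, so this is the maximum; V ≈ 300.4053.

300.4053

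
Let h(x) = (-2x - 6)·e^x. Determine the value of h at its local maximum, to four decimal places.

By the product rule, h'(x) = (-2x - 8)·e^x. Since e^x > 0, the only critical point is x = -4.
h''(-4) has the same sign as -2 < 0, so this is a local maximum.
h(-4) = (2)·e^(-4) ≈ 0.0366.

0.0366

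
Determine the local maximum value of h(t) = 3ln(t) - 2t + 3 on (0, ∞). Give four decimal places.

1.2164

h'(t) = 3/t − 2 = 0 gives t = 3/2.
h''(t) = -3/t², which is negative for t > 0, so this is a local maximum.
h(3/2) = 3·ln(3/2) - 3 + 3 ≈ 1.2164.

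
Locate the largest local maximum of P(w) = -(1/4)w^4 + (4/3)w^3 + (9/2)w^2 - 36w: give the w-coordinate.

-3

P'(w) = -w^3 + 4w^2 + 9w - 36 = 0 at w = -3, 3, 4.
Since P''(w) = -3w^2 + 8w + 9, we get P''(-3) = -42 < 0 ⇒ local maximum; P''(3) = 6 > 0 ⇒ local minimum; P''(4) = -7 < 0 ⇒ local maximum.
So the largest local maximum value is P(-3) = 369/4.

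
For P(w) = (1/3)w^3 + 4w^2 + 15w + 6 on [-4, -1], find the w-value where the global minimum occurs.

-3

Differentiating, P'(w) = w^2 + 8w + 15; whose only zero in [-4, -1] is w = -3.
Compare values at every candidate in [-4, -1]: P(-4) = -34/3; P(-3) = -12; P(-1) = -16/3.
Hence the absolute minimum is -12 at w = -3.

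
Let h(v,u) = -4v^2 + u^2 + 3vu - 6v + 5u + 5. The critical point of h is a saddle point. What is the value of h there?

151/25

∂h/∂v = -8v + 3u - 6 = 0 and ∂h/∂u = 3v + 2u + 5 = 0, so (v, u) = (-27/25, -22/25).
The Hessian has h_{vv} = -8, h_{uu} = 2, h_{vu} = 3, giving D = -25 < 0, so the point is a saddle point.
h(-27/25, -22/25) = 151/25.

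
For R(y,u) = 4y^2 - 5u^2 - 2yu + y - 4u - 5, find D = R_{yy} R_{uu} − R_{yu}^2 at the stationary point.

-84

∂R/∂y = 8y - 2u + 1 = 0 and ∂R/∂u = -2y - 10u - 4 = 0, so (y, u) = (-3/14, -5/14).
The Hessian has R_{yy} = 8, R_{uu} = -10, R_{yu} = -2, giving D = -84 < 0, so the point is a saddle point.
D = (8)·(-10) − (-2)^2 = -84.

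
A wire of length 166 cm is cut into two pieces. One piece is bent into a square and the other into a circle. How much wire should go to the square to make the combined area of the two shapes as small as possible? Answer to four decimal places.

92.9765

Let x be the length used for the square. Square side x/4; circle radius (166−x)/(2π).
A(x) = (x/4)² + π·((166−x)/(2π))² = x²/16 + (166−x)²/(4π) for 0 ≤ x ≤ 166. A'(x) = x/8 − (166−x)/(2π) = 0 gives x = 4·166/(π+4) ≈ 92.9765.
A'' = 1/8 + 1/(2π) > 0, so this gives the minimum combined area; x ≈ 92.9765 cm to the square.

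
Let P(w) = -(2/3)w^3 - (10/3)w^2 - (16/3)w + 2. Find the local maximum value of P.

386/81

Critical points: P'(w) = -2w^2 - (20/3)w - 16/3 vanishes at w = -2, -4/3.
P''(w) = -4w - 20/3. P''(-2) = 4/3 > 0 ⇒ local minimum; P''(-4/3) = -4/3 < 0 ⇒ local maximum.
The local maximum is P(-4/3) = 386/81.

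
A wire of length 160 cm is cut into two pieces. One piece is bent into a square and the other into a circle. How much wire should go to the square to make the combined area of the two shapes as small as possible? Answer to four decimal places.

Let x be the length used for the square. Square side x/4; circle radius (160−x)/(2π).
A(x) = (x/4)² + π·((160−x)/(2π))² = x²/16 + (160−x)²/(4π) for 0 ≤ x ≤ 160. A'(x) = x/8 − (160−x)/(2π) = 0 gives x = 4·160/(π+4) ≈ 89.6159.
A'' = 1/8 + 1/(2π) > 0, so this gives the minimum combined area; x ≈ 89.6159 cm to the square.

89.6159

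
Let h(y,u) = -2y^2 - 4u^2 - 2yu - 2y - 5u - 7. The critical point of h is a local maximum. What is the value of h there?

-75/14

∂h/∂y = -4y - 2u - 2 = 0 and ∂h/∂u = -2y - 8u - 5 = 0, so (y, u) = (-3/14, -4/7).
The Hessian has h_{yy} = -4, h_{uu} = -8, h_{yu} = -2, giving D = 28 > 0 with h_{yy} < 0, so the point is a local maximum.
h(-3/14, -4/7) = -75/14.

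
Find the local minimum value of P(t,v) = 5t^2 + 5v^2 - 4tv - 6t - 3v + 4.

13/28

∂P/∂t = 10t - 4v - 6 = 0 and ∂P/∂v = -4t + 10v - 3 = 0, so (t, v) = (6/7, 9/14).
The Hessian has P_{tt} = 10, P_{vv} = 10, P_{tv} = -4, giving D = 84 > 0 with P_{tt} > 0, so the point is a local minimum.
P(6/7, 9/14) = 13/28.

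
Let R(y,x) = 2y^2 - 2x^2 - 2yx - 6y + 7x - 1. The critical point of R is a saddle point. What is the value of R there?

-39/10

∂R/∂y = 4y - 2x - 6 = 0 and ∂R/∂x = -2y - 4x + 7 = 0, so (y, x) = (19/10, 4/5).
The Hessian has R_{yy} = 4, R_{xx} = -4, R_{yx} = -2, giving D = -20 < 0, so the point is a saddle point.
R(19/10, 4/5) = -39/10.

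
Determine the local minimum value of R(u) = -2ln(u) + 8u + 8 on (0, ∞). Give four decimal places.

R'(u) = -2/u + 8 = 0 gives u = 1/4.
R''(u) = 2/u², which is positive for u > 0, so this is a local minimum.
R(1/4) = -2·ln(1/4) + 2 + 8 ≈ 12.7726.

12.7726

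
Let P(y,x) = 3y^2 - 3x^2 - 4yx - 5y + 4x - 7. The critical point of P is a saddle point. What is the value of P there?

∂P/∂y = 6y - 4x - 5 = 0 and ∂P/∂x = -4y - 6x + 4 = 0, so (y, x) = (23/26, 1/13).
The Hessian has P_{yy} = 6, P_{xx} = -6, P_{yx} = -4, giving D = -52 < 0, so the point is a saddle point.
P(23/26, 1/13) = -471/52.

-471/52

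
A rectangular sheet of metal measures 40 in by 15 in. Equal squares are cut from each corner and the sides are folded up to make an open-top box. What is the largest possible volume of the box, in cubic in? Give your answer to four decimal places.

With cut size x, the volume is V(x) = x(40 − 2x)(15 − 2x) for 0 < x < 7.5.
V'(x) = 12x^2 − 220x + 600. Setting V'(x) = 0 gives x ≈ 3.3333 (the root in (0, 7.5)).
V''(x) = 24x − 220 is negative there, so this is the maximum; V ≈ 925.9259.

925.9259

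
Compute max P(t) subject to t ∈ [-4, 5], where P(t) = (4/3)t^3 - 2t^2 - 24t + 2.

The derivative is 4t^2 - 4t - 24, which vanishes at t = -2 and t = 3.
Compare values at every candidate in [-4, 5]: P(-4) = -58/3, P(-2) = 94/3, P(3) = -52, P(5) = -4/3.
Hence the absolute maximum is 94/3 at t = -2.

94/3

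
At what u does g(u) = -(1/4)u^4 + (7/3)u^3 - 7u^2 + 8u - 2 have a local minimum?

2

g'(u) = -u^3 + 7u^2 - 14u + 8. Setting g'(u) = 0 gives u ∈ {1, 2, 4}.
Since g''(u) = -3u^2 + 14u - 14, we get g''(1) = -3 < 0 ⇒ local maximum; g''(2) = 2 > 0 ⇒ local minimum; g''(4) = -6 < 0 ⇒ local maximum.
So the local minimum value is g(2) = 2/3.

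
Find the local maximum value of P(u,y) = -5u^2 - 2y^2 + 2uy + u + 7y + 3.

41/4

∂P/∂u = -10u + 2y + 1 = 0 and ∂P/∂y = 2u - 4y + 7 = 0, so (u, y) = (1/2, 2).
The Hessian has P_{uu} = -10, P_{yy} = -4, P_{uy} = 2, giving D = 36 > 0 with P_{uu} < 0, so the point is a local maximum.
P(1/2, 2) = 41/4.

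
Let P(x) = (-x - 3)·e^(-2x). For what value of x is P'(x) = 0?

By the product rule, P'(x) = (2x + 5)·e^(-2x). Since e^(-2x) > 0, the only critical point is x = -5/2.
P''(-5/2) has the same sign as 2 > 0, so this is a local minimum.
P(-5/2) = (-1/2)·e^(5) ≈ -74.2066.

-5/2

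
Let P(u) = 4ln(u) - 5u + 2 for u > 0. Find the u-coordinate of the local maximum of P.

4/5

P'(u) = 4/u − 5 = 0 gives u = 4/5.
P''(u) = -4/u², which is negative for u > 0, so this is a local maximum.
P(4/5) = 4·ln(4/5) - 4 + 2 ≈ -2.8926.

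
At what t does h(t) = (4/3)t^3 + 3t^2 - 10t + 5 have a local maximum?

h'(t) = 4t^2 + 6t - 10 = 0 at t = -5/2, 1.
h''(t) = 8t + 6. h''(-5/2) = -14 < 0 ⇒ local maximum; h''(1) = 14 > 0 ⇒ local minimum.
Thus h has its local maximum at t = -5/2, with value 335/12.

-5/2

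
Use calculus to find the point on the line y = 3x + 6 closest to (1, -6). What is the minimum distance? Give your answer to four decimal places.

4.7434

Minimize D(x)^2 = (x - 1)^2 + (3x + 12)^2.
d/dx[D^2] = 2(x - 1) + 2·3·(3x + 12) = 0 ⇒ x = -7/2.
Then y = -9/2 and the distance is √(45/2) ≈ 4.7434.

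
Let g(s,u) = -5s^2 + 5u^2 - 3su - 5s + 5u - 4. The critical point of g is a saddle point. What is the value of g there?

-511/109

∂g/∂s = -10s - 3u - 5 = 0 and ∂g/∂u = -3s + 10u + 5 = 0, so (s, u) = (-35/109, -65/109).
The Hessian has g_{ss} = -10, g_{uu} = 10, g_{su} = -3, giving D = -109 < 0, so the point is a saddle point.
g(-35/109, -65/109) = -511/109.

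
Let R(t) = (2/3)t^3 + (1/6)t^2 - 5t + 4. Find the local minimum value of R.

-7/8

R'(t) = 2t^2 + (1/3)t - 5. Setting R'(t) = 0 gives t ∈ {-5/3, 3/2}.
Second-derivative test with R''(t) = 4t + 1/3: R''(-5/3) = -19/3 < 0 ⇒ local maximum; R''(3/2) = 19/3 > 0 ⇒ local minimum.
So the local minimum value is R(3/2) = -7/8.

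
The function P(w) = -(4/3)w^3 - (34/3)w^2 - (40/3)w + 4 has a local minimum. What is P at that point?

P'(w) = -4w^2 - (68/3)w - 40/3. Setting P'(w) = 0 gives w ∈ {-5, -2/3}.
Since P''(w) = -8w - 68/3, we get P''(-5) = 52/3 > 0 ⇒ local minimum; P''(-2/3) = -52/3 < 0 ⇒ local maximum.
Thus P has its local minimum at w = -5, with value -46.

-46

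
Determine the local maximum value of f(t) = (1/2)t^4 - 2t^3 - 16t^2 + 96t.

261/2

f'(t) = 2t^3 - 6t^2 - 32t + 96. Setting f'(t) = 0 gives t ∈ {-4, 3, 4}.
f''(t) = 6t^2 - 12t - 32. f''(-4) = 112 > 0 ⇒ local minimum; f''(3) = -14 < 0 ⇒ local maximum; f''(4) = 16 > 0 ⇒ local minimum.
The local maximum is f(3) = 261/2.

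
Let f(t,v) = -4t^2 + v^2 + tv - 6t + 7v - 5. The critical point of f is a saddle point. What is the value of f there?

-203/17

∂f/∂t = -8t + v - 6 = 0 and ∂f/∂v = t + 2v + 7 = 0, so (t, v) = (-19/17, -50/17).
The Hessian has f_{tt} = -8, f_{vv} = 2, f_{tv} = 1, giving D = -17 < 0, so the point is a saddle point.
f(-19/17, -50/17) = -203/17.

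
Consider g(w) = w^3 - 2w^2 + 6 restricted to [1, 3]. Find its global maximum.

15

Differentiating, g'(w) = 3w^2 - 4w; whose only zero in [1, 3] is w = 4/3.
Compare values at every candidate in [1, 3]: g(1) = 5; g(4/3) = 130/27; g(3) = 15.
Hence the absolute maximum is 15 at w = 3.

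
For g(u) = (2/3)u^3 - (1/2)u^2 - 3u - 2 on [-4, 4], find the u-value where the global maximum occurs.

Differentiating, g'(u) = 2u^2 - u - 3; which vanishes at u = -1 and u = 3/2.
Evaluating at the critical points and endpoints: g(-4) = -122/3,  g(-1) = -1/6,  g(3/2) = -43/8,  g(4) = 62/3.
Hence the absolute maximum is 62/3 at u = 4.

4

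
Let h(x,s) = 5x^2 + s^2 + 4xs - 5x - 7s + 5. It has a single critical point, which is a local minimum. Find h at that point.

∂h/∂x = 10x + 4s - 5 = 0 and ∂h/∂s = 4x + 2s - 7 = 0, so (x, s) = (-9/2, 25/2).
The Hessian has h_{xx} = 10, h_{ss} = 2, h_{xs} = 4, giving D = 4 > 0 with h_{xx} > 0, so the point is a local minimum.
h(-9/2, 25/2) = -55/2.

-55/2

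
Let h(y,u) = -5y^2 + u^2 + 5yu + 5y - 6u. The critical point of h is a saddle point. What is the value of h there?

-1/9

∂h/∂y = -10y + 5u + 5 = 0 and ∂h/∂u = 5y + 2u - 6 = 0, so (y, u) = (8/9, 7/9).
The Hessian has h_{yy} = -10, h_{uu} = 2, h_{yu} = 5, giving D = -45 < 0, so the point is a saddle point.
h(8/9, 7/9) = -1/9.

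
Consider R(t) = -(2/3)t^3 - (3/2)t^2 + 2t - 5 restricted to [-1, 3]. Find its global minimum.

-61/2

Differentiating, R'(t) = -2t^2 - 3t + 2; whose only zero in [-1, 3] is t = 1/2.
Candidates: R(-1) = -47/6,  R(1/2) = -107/24,  R(3) = -61/2.
So the minimum is R(3) = -61/2.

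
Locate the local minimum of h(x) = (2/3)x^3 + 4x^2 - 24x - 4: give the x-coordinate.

h'(x) = 2x^2 + 8x - 24 = 0 at x = -6, 2.
Second-derivative test with h''(x) = 4x + 8: h''(-6) = -16 < 0 ⇒ local maximum; h''(2) = 16 > 0 ⇒ local minimum.
So the local minimum value is h(2) = -92/3.

2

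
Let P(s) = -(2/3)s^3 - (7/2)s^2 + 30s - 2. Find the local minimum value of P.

-164

Critical points: P'(s) = -2s^2 - 7s + 30 vanishes at s = -6, 5/2.
Second-derivative test with P''(s) = -4s - 7: P''(-6) = 17 > 0 ⇒ local minimum; P''(5/2) = -17 < 0 ⇒ local maximum.
So the local minimum value is P(-6) = -164.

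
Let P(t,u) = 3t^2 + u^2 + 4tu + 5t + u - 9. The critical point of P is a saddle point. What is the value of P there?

∂P/∂t = 6t + 4u + 5 = 0 and ∂P/∂u = 4t + 2u + 1 = 0, so (t, u) = (3/2, -7/2).
The Hessian has P_{tt} = 6, P_{uu} = 2, P_{tu} = 4, giving D = -4 < 0, so the point is a saddle point.
P(3/2, -7/2) = -7.

-7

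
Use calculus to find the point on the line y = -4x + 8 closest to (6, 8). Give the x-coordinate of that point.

6/17

Minimize D(x)^2 = (x - 6)^2 + (-4x)^2.
d/dx[D^2] = 2(x - 6) + 2·(-4)·(-4x) = 0 ⇒ x = 6/17.
Then y = 112/17 and the distance is √(576/17) ≈ 5.8209.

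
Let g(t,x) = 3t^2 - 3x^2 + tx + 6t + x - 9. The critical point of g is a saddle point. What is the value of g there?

-12

∂g/∂t = 6t + x + 6 = 0 and ∂g/∂x = t - 6x + 1 = 0, so (t, x) = (-1, 0).
The Hessian has g_{tt} = 6, g_{xx} = -6, g_{tx} = 1, giving D = -37 < 0, so the point is a saddle point.
g(-1, 0) = -12.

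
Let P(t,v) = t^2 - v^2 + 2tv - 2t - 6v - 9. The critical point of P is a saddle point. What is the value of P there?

-8

∂P/∂t = 2t + 2v - 2 = 0 and ∂P/∂v = 2t - 2v - 6 = 0, so (t, v) = (2, -1).
The Hessian has P_{tt} = 2, P_{vv} = -2, P_{tv} = 2, giving D = -8 < 0, so the point is a saddle point.
P(2, -1) = -8.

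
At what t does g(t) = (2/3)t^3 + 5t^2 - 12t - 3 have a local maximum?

g'(t) = 2t^2 + 10t - 12. Setting g'(t) = 0 gives t ∈ {-6, 1}.
Since g''(t) = 4t + 10, we get g''(-6) = -14 < 0 ⇒ local maximum; g''(1) = 14 > 0 ⇒ local minimum.
Thus g has its local maximum at t = -6, with value 105.

-6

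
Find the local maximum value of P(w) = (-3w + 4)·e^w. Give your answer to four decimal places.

By the product rule, P'(w) = (-3w + 1)·e^w. Since e^w > 0, the only critical point is w = 1/3.
P''(1/3) has the same sign as -3 < 0, so this is a local maximum.
P(1/3) = (3)·e^(1/3) ≈ 4.1868.

4.1868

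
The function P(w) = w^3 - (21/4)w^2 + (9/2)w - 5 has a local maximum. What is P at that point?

P'(w) = 3w^2 - (21/2)w + 9/2 = 0 at w = 1/2, 3.
P''(w) = 6w - 21/2. P''(1/2) = -15/2 < 0 ⇒ local maximum; P''(3) = 15/2 > 0 ⇒ local minimum.
So the local maximum value is P(1/2) = -63/16.

-63/16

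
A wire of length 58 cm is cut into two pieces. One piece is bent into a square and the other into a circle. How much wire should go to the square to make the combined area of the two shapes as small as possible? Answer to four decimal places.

Let x be the length used for the square. Square side x/4; circle radius (58−x)/(2π).
A(x) = (x/4)² + π·((58−x)/(2π))² = x²/16 + (58−x)²/(4π) for 0 ≤ x ≤ 58. A'(x) = x/8 − (58−x)/(2π) = 0 gives x = 4·58/(π+4) ≈ 32.4858.
A'' = 1/8 + 1/(2π) > 0, so this gives the minimum combined area; x ≈ 32.4858 cm to the square.

32.4858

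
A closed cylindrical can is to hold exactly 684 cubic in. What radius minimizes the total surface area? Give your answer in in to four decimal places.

4.7748

With radius r and height h, πr²h = 684 so h = 684/(πr²), and S(r) = 2πr² + 2πrh = 2πr² + 2·684/r.
S'(r) = 4πr − 2·684/r² = 0 ⇒ r³ = 684/(2π), so r ≈ 4.7748 and h = 2r ≈ 9.5497.
S''(r) = 4π + 4·684/r³ > 0, so this is the minimum; S ≈ 429.7527.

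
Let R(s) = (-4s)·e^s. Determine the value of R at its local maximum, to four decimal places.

1.4715

R'(s) = (-4)·e^s + (-4s)·1·e^s = (-4s - 4)·e^s. Since e^s > 0, the only critical point is s = -1.
R''(-1) has the same sign as -4 < 0, so this is a local maximum.
R(-1) = (4)·e^(-1) ≈ 1.4715.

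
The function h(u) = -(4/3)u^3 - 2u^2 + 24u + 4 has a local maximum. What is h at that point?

100/3

Critical points: h'(u) = -4u^2 - 4u + 24 vanishes at u = -3, 2.
h''(u) = -8u - 4. h''(-3) = 20 > 0 ⇒ local minimum; h''(2) = -20 < 0 ⇒ local maximum.
So the local maximum value is h(2) = 100/3.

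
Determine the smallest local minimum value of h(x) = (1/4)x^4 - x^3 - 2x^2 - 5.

-37

h'(x) = x^3 - 3x^2 - 4x. Setting h'(x) = 0 gives x ∈ {-1, 0, 4}.
h''(x) = 3x^2 - 6x - 4. h''(-1) = 5 > 0 ⇒ local minimum; h''(0) = -4 < 0 ⇒ local maximum; h''(4) = 20 > 0 ⇒ local minimum.
The smallest local minimum is h(4) = -37.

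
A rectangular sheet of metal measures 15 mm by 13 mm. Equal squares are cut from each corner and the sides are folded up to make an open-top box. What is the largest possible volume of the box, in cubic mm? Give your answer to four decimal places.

With cut size x, the volume is V(x) = x(15 − 2x)(13 − 2x) for 0 < x < 6.5.
V'(x) = 12x^2 − 112x + 195. Setting V'(x) = 0 gives x ≈ 2.3155 (the root in (0, 6.5)).
V''(x) = 24x − 112 is negative there, so this is the maximum; V ≈ 200.9348.

200.9348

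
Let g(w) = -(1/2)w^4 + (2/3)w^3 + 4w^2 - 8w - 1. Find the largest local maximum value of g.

53/3

g'(w) = -2w^3 + 2w^2 + 8w - 8. Setting g'(w) = 0 gives w ∈ {-2, 1, 2}.
Since g''(w) = -6w^2 + 4w + 8, we get g''(-2) = -24 < 0 ⇒ local maximum; g''(1) = 6 > 0 ⇒ local minimum; g''(2) = -8 < 0 ⇒ local maximum.
The largest local maximum is g(-2) = 53/3.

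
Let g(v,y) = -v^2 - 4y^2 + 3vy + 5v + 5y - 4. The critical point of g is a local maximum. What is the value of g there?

172/7

∂g/∂v = -2v + 3y + 5 = 0 and ∂g/∂y = 3v - 8y + 5 = 0, so (v, y) = (55/7, 25/7).
The Hessian has g_{vv} = -2, g_{yy} = -8, g_{vy} = 3, giving D = 7 > 0 with g_{vv} < 0, so the point is a local maximum.
g(55/7, 25/7) = 172/7.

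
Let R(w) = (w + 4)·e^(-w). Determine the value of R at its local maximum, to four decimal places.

R'(w) = 1·e^(-w) + (w + 4)·(-1)·e^(-w) = (-w - 3)·e^(-w). Since e^(-w) > 0, the only critical point is w = -3.
R''(-3) has the same sign as -1 < 0, so this is a local maximum.
R(-3) = (1)·e^(3) ≈ 20.0855.

20.0855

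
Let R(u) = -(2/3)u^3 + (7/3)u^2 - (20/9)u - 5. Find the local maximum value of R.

Critical points: R'(u) = -2u^2 + (14/3)u - 20/9 vanishes at u = 2/3, 5/3.
Second-derivative test with R''(u) = -4u + 14/3: R''(2/3) = 2 > 0 ⇒ local minimum; R''(5/3) = -2 < 0 ⇒ local maximum.
So the local maximum value is R(5/3) = -430/81.

-430/81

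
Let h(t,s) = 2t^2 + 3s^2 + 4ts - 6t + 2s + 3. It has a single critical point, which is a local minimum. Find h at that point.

∂h/∂t = 4t + 4s - 6 = 0 and ∂h/∂s = 4t + 6s + 2 = 0, so (t, s) = (11/2, -4).
The Hessian has h_{tt} = 4, h_{ss} = 6, h_{ts} = 4, giving D = 8 > 0 with h_{tt} > 0, so the point is a local minimum.
h(11/2, -4) = -35/2.

-35/2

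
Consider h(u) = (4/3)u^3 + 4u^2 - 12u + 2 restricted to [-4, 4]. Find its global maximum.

310/3

The derivative is 4u^2 + 8u - 12, which vanishes at u = -3 and u = 1.
Candidates: h(-4) = 86/3,  h(-3) = 38,  h(1) = -14/3,  h(4) = 310/3.
Hence the absolute maximum is 310/3 at u = 4.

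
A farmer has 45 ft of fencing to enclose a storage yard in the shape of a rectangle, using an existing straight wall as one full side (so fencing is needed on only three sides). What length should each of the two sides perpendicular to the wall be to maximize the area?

45/4

Let the sides perpendicular to the wall have length x and the parallel side y, so 2x + y = 45 and the area is A = xy = x(45 − 2x).
A'(x) = 45 − 4x = 0 gives x = 45/4, and A''(x) = −4 < 0 confirms a maximum.
Then y = 45 − 2·45/4 = 45/2 and A = 2025/8.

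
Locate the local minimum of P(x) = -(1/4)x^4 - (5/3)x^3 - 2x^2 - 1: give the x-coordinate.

P'(x) = -x^3 - 5x^2 - 4x = 0 at x = -4, -1, 0.
Since P''(x) = -3x^2 - 10x - 4, we get P''(-4) = -12 < 0 ⇒ local maximum; P''(-1) = 3 > 0 ⇒ local minimum; P''(0) = -4 < 0 ⇒ local maximum.
So the local minimum value is P(-1) = -19/12.

-1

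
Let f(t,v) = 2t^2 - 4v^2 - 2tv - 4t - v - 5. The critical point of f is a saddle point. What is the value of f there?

-13/2

∂f/∂t = 4t - 2v - 4 = 0 and ∂f/∂v = -2t - 8v - 1 = 0, so (t, v) = (5/6, -1/3).
The Hessian has f_{tt} = 4, f_{vv} = -8, f_{tv} = -2, giving D = -36 < 0, so the point is a saddle point.
f(5/6, -1/3) = -13/2.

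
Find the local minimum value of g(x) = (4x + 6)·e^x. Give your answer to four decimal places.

Differentiating with the product rule gives g'(x) = (4x + 10)·e^x. Since e^x > 0, the only critical point is x = -5/2.
g''(-5/2) has the same sign as 4 > 0, so this is a local minimum.
g(-5/2) = (-4)·e^(-5/2) ≈ -0.3283.

-0.3283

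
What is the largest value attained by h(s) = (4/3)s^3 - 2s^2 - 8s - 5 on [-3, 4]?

49/3

The derivative is 4s^2 - 4s - 8, which vanishes at s = -1 and s = 2.
Compare values at every candidate in [-3, 4]: h(-3) = -35; h(-1) = -1/3; h(2) = -55/3; h(4) = 49/3.
The maximum over the interval is 49/3, attained at s = 4.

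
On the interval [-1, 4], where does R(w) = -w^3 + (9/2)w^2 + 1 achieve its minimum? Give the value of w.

R'(w) = -3w^2 + 9w, which vanishes at w = 0 and w = 3.
Candidates: R(-1) = 13/2, R(0) = 1, R(3) = 29/2, R(4) = 9.
So the minimum is R(0) = 1.

0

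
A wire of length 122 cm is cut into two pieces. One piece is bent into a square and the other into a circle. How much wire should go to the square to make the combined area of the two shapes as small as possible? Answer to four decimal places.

Let x be the length used for the square. Square side x/4; circle radius (122−x)/(2π).
A(x) = (x/4)² + π·((122−x)/(2π))² = x²/16 + (122−x)²/(4π) for 0 ≤ x ≤ 122. A'(x) = x/8 − (122−x)/(2π) = 0 gives x = 4·122/(π+4) ≈ 68.3321.
A'' = 1/8 + 1/(2π) > 0, so this gives the minimum combined area; x ≈ 68.3321 cm to the square.

68.3321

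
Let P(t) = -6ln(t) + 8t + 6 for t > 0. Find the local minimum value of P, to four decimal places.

13.7261

P'(t) = -6/t + 8 = 0 gives t = 3/4.
P''(t) = 6/t², which is positive for t > 0, so this is a local minimum.
P(3/4) = -6·ln(3/4) + 6 + 6 ≈ 13.7261.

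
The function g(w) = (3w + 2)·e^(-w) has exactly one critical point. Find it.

1/3

Differentiating with the product rule gives g'(w) = (-3w + 1)·e^(-w). Since e^(-w) > 0, the only critical point is w = 1/3.
g''(1/3) has the same sign as -3 < 0, so this is a local maximum.
g(1/3) = (3)·e^(-1/3) ≈ 2.1496.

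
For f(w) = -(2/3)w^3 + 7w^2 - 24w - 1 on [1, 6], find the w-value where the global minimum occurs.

The derivative is -2w^2 + 14w - 24, which vanishes at w = 3 and w = 4.
Compare values at every candidate in [1, 6]: f(1) = -56/3,  f(3) = -28,  f(4) = -83/3,  f(6) = -37.
Hence the absolute minimum is -37 at w = 6.

6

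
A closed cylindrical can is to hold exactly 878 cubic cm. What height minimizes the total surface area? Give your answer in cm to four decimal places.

With radius r and height h, πr²h = 878 so h = 878/(πr²), and S(r) = 2πr² + 2πrh = 2πr² + 2·878/r.
S'(r) = 4πr − 2·878/r² = 0 ⇒ r³ = 878/(2π), so r ≈ 5.1893 and h = 2r ≈ 10.3785.
S''(r) = 4π + 4·878/r³ > 0, so this is the minimum; S ≈ 507.5875.

10.3785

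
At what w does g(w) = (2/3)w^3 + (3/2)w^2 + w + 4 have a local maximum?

-1

Critical points: g'(w) = 2w^2 + 3w + 1 vanishes at w = -1, -1/2.
g''(w) = 4w + 3. g''(-1) = -1 < 0 ⇒ local maximum; g''(-1/2) = 1 > 0 ⇒ local minimum.
Thus g has its local maximum at w = -1, with value 23/6.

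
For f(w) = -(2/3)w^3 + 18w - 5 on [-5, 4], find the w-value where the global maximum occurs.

3

f'(w) = -2w^2 + 18, which vanishes at w = -3 and w = 3.
Candidates: f(-5) = -35/3; f(-3) = -41; f(3) = 31; f(4) = 73/3.
Hence the absolute maximum is 31 at w = 3.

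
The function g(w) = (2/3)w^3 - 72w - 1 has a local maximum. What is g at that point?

g'(w) = 2w^2 - 72 = 0 at w = -6, 6.
g''(w) = 4w. g''(-6) = -24 < 0 ⇒ local maximum; g''(6) = 24 > 0 ⇒ local minimum.
Thus g has its local maximum at w = -6, with value 287.

287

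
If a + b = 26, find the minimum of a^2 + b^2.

338

With a + b = 26, a^2 + b^2 = a^2 + (26 − a)^2.
The derivative 2a − 2(26 − a) = 4a − 52 vanishes at a = 13; second derivative 4 > 0, a minimum.
The minimum is 2·(13)^2 = 338.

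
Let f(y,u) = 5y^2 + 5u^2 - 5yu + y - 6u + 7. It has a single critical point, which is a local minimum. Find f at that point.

74/15

∂f/∂y = 10y - 5u + 1 = 0 and ∂f/∂u = -5y + 10u - 6 = 0, so (y, u) = (4/15, 11/15).
The Hessian has f_{yy} = 10, f_{uu} = 10, f_{yu} = -5, giving D = 75 > 0 with f_{yy} > 0, so the point is a local minimum.
f(4/15, 11/15) = 74/15.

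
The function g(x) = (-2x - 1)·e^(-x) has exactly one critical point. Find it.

1/2

By the product rule, g'(x) = (2x - 1)·e^(-x). Since e^(-x) > 0, the only critical point is x = 1/2.
g''(1/2) has the same sign as 2 > 0, so this is a local minimum.
g(1/2) = (-2)·e^(-1/2) ≈ -1.2131.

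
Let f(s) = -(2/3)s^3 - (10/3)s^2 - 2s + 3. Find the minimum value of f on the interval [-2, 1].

-3

f'(s) = -2s^2 - (20/3)s - 2, whose only zero in [-2, 1] is s = -1/3.
Evaluating at the critical points and endpoints: f(-2) = -1,  f(-1/3) = 269/81,  f(1) = -3.
So the minimum is f(1) = -3.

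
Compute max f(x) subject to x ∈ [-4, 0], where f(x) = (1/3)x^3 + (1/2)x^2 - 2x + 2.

f'(x) = x^2 + x - 2, whose only zero in [-4, 0] is x = -2.
Evaluating at the critical points and endpoints: f(-4) = -10/3,  f(-2) = 16/3,  f(0) = 2.
So the maximum is f(-2) = 16/3.

16/3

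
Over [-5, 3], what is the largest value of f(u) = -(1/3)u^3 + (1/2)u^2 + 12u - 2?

59/2

The derivative is -u^2 + u + 12, whose only zero in [-5, 3] is u = -3.
Candidates: f(-5) = -47/6,  f(-3) = -49/2,  f(3) = 59/2.
Hence the absolute maximum is 59/2 at u = 3.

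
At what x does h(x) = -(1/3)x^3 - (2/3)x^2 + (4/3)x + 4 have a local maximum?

h'(x) = -x^2 - (4/3)x + 4/3. Setting h'(x) = 0 gives x ∈ {-2, 2/3}.
h''(x) = -2x - 4/3. h''(-2) = 8/3 > 0 ⇒ local minimum; h''(2/3) = -8/3 < 0 ⇒ local maximum.
The local maximum is h(2/3) = 364/81.

2/3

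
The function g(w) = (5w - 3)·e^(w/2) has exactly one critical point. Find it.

-7/5

Differentiating with the product rule gives g'(w) = ((5/2)w + 7/2)·e^(w/2). Since e^(w/2) > 0, the only critical point is w = -7/5.
g''(-7/5) has the same sign as 5/2 > 0, so this is a local minimum.
g(-7/5) = (-10)·e^(-7/10) ≈ -4.9659.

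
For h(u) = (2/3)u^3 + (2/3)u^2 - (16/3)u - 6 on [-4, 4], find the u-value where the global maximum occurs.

4

h'(u) = 2u^2 + (4/3)u - 16/3, which vanishes at u = -2 and u = 4/3.
Compare values at every candidate in [-4, 4]: h(-4) = -50/3,  h(-2) = 2,  h(4/3) = -838/81,  h(4) = 26.
The maximum over the interval is 26, attained at u = 4.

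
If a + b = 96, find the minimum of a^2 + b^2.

4608

With a + b = 96, a^2 + b^2 = a^2 + (96 − a)^2.
The derivative 2a − 2(96 − a) = 4a − 192 vanishes at a = 48; second derivative 4 > 0, a minimum.
The minimum is 2·(48)^2 = 4608.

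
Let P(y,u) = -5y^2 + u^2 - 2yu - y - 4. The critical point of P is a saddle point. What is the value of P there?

∂P/∂y = -10y - 2u - 1 = 0 and ∂P/∂u = -2y + 2u = 0, so (y, u) = (-1/12, -1/12).
The Hessian has P_{yy} = -10, P_{uu} = 2, P_{yu} = -2, giving D = -24 < 0, so the point is a saddle point.
P(-1/12, -1/12) = -95/24.

-95/24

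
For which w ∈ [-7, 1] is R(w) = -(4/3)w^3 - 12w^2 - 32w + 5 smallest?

1

The derivative is -4w^2 - 24w - 32, which vanishes at w = -4 and w = -2.
Evaluating at the critical points and endpoints: R(-7) = 295/3, R(-4) = 79/3, R(-2) = 95/3, R(1) = -121/3.
So the minimum is R(1) = -121/3.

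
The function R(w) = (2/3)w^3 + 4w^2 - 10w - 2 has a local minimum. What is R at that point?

R'(w) = 2w^2 + 8w - 10 = 0 at w = -5, 1.
R''(w) = 4w + 8. R''(-5) = -12 < 0 ⇒ local maximum; R''(1) = 12 > 0 ⇒ local minimum.
Thus R has its local minimum at w = 1, with value -22/3.

-22/3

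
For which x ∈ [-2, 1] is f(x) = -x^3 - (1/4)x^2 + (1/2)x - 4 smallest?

1

The derivative is -3x^2 - (1/2)x + 1/2, which vanishes at x = -1/2 and x = 1/3.
Compare values at every candidate in [-2, 1]: f(-2) = 2,  f(-1/2) = -67/16,  f(1/3) = -421/108,  f(1) = -19/4.
Hence the absolute minimum is -19/4 at x = 1.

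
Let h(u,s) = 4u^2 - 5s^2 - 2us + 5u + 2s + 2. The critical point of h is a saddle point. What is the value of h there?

79/84

∂h/∂u = 8u - 2s + 5 = 0 and ∂h/∂s = -2u - 10s + 2 = 0, so (u, s) = (-23/42, 13/42).
The Hessian has h_{uu} = 8, h_{ss} = -10, h_{us} = -2, giving D = -84 < 0, so the point is a saddle point.
h(-23/42, 13/42) = 79/84.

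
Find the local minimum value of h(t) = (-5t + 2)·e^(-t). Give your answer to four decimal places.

Differentiating with the product rule gives h'(t) = (5t - 7)·e^(-t). Since e^(-t) > 0, the only critical point is t = 7/5.
h''(7/5) has the same sign as 5 > 0, so this is a local minimum.
h(7/5) = (-5)·e^(-7/5) ≈ -1.2330.

-1.2330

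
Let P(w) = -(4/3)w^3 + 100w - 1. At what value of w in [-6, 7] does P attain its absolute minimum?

-5

The derivative is -4w^2 + 100, which vanishes at w = -5 and w = 5.
Compare values at every candidate in [-6, 7]: P(-6) = -313,  P(-5) = -1003/3,  P(5) = 997/3,  P(7) = 725/3.
Hence the absolute minimum is -1003/3 at w = -5.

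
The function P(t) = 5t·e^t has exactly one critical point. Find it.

By the product rule, P'(t) = (5t + 5)·e^t. Since e^t > 0, the only critical point is t = -1.
P''(-1) has the same sign as 5 > 0, so this is a local minimum.
P(-1) = (-5)·e^(-1) ≈ -1.8394.

-1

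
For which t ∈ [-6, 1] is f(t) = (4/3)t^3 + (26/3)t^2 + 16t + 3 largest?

The derivative is 4t^2 + (52/3)t + 16, which vanishes at t = -3 and t = -4/3.
Evaluating at the critical points and endpoints: f(-6) = -69,  f(-3) = -3,  f(-4/3) = -493/81,  f(1) = 29.
So the maximum is f(1) = 29.

1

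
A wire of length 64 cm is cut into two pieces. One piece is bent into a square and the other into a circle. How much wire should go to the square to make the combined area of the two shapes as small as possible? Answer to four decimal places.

35.8463

Let x be the length used for the square. Square side x/4; circle radius (64−x)/(2π).
A(x) = (x/4)² + π·((64−x)/(2π))² = x²/16 + (64−x)²/(4π) for 0 ≤ x ≤ 64. A'(x) = x/8 − (64−x)/(2π) = 0 gives x = 4·64/(π+4) ≈ 35.8463.
A'' = 1/8 + 1/(2π) > 0, so this gives the minimum combined area; x ≈ 35.8463 cm to the square.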